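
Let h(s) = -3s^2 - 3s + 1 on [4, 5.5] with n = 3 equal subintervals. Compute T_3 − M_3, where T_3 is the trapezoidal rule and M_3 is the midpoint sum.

T_3 = -122.4375.
M_3 = -122.15625.
T_3 − M_3 = -0.28125.

-0.28125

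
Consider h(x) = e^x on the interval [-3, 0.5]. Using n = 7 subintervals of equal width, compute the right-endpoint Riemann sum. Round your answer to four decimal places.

2.0318

Δx = (0.5 − (-3))/7 = 0.5.
Right endpoints: -2.5, -2, -1.5, -1, -0.5, 0, 0.5.
h(-2.5) ≈ 0.0821, h(-2) ≈ 0.1353, h(-1.5) ≈ 0.2231, h(-1) ≈ 0.3679, h(-0.5) ≈ 0.6065, h(0) ≈ 1.0000, h(0.5) ≈ 1.6487.
Sum = Δx · [h(-2.5) + h(-2) + h(-1.5) + ...].
Sum ≈ 2.0318.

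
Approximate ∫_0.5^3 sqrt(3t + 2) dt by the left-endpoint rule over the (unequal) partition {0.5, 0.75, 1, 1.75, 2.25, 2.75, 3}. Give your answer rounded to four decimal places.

6.2858

Subinterval widths: 0.25, 0.25, 0.75, 0.5, 0.5, 0.25.
Left endpoints: 0.5, 0.75, 1, 1.75, 2.25, 2.75.
f(0.5) ≈ 1.8708, f(0.75) ≈ 2.0616, f(1) ≈ 2.2361, f(1.75) ≈ 2.6926, f(2.25) ≈ 2.9580, f(2.75) ≈ 3.2016.
Sum = Σ Δt_i · f(t_i).
Sum ≈ 6.2858.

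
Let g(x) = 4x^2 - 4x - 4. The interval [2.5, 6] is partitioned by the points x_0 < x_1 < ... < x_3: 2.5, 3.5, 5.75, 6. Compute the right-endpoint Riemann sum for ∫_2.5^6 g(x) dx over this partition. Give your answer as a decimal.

Subinterval widths: 1, 2.25, 0.25.
Right endpoints: 3.5, 5.75, 6.
g(3.5) = 31, g(5.75) = 105.25, g(6) = 116.
Sum = Σ Δx_i · g(x_i).
Sum = 296.8125.

296.8125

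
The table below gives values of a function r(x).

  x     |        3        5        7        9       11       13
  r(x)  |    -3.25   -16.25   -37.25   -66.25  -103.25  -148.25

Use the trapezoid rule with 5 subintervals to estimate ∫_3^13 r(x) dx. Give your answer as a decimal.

Δx = 2.
T_5 = (2/2)·[(-3.25) + 2·(-16.25) + 2·(-37.25) + 2·(-66.25) + 2·(-103.25) + (-148.25)] = -597.5.

-597.5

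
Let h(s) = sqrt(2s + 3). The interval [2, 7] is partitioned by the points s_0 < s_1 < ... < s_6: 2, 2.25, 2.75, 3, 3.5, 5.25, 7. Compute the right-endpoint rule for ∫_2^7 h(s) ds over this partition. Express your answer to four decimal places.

Subinterval widths: 0.25, 0.5, 0.25, 0.5, 1.75, 1.75.
Right endpoints: 2.25, 2.75, 3, 3.5, 5.25, 7.
h(2.25) ≈ 2.7386, h(2.75) ≈ 2.9155, h(3) ≈ 3.0000, h(3.5) ≈ 3.1623, h(5.25) ≈ 3.6742, h(7) ≈ 4.1231.
Sum = Σ Δs_i · h(s_i).
Sum ≈ 18.1189.

18.1189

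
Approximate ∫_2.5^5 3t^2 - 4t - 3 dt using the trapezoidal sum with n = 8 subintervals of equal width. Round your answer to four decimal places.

Δt = (5 − 2.5)/8 = 0.3125.
f(2.5) = 5.75, f(2.8125) = 9.48046875, f(3.125) = 13.796875, f(3.4375) = 18.69921875, f(3.75) = 24.1875, f(4.0625) = 30.26171875, f(4.375) = 36.921875, f(4.6875) = 44.16796875, f(5) = 52.
T_8 = (Δt/2)·[f(t_0) + 2f(t_1) + ... + 2f(t_{7}) + f(t_8)].
Sum ≈ 64.4971.

64.4971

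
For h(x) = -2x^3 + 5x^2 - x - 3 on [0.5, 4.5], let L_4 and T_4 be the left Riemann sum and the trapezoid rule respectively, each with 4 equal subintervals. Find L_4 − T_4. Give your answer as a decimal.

L_4 = -39.
T_4 = -82.
L_4 − T_4 = 43.

43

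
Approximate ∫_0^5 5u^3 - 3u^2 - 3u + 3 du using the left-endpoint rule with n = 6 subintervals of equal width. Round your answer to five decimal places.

Δu = (5 − 0)/6 = 5/6.
Left endpoints: 0, 5/6, 5/3, 2.5, 10/3, 25/6.
f(0) = 3, f(5/6) = 283/216, f(5/3) = 346/27, f(2.5) = 54.875, f(10/3) = 3911/27, f(25/6) = 64823/216.
Sum = Δu · [f(0) + f(5/6) + f(5/3) + ...].
Sum ≈ 430.79861.

430.79861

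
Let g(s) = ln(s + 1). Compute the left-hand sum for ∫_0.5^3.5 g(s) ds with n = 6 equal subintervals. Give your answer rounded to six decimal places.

Δs = (3.5 − 0.5)/6 = 0.5.
Left endpoints: 0.5, 1, 1.5, 2, 2.5, 3.
g(0.5) ≈ 0.405465, g(1) ≈ 0.693147, g(1.5) ≈ 0.916291, g(2) ≈ 1.098612, g(2.5) ≈ 1.252763, g(3) ≈ 1.386294.
Sum = Δs · [g(0.5) + g(1) + g(1.5) + ...].
Sum ≈ 2.876286.

2.876286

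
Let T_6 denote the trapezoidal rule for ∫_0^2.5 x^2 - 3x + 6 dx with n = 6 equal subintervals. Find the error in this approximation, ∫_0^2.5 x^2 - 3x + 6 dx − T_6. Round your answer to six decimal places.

-0.072338

Exact integral: ∫_0^2.5 f(x) dx ≈ 10.83333333.
T_6 ≈ 10.90567130.
Error ≈ 10.83333333 − 10.90567130 ≈ -0.072338.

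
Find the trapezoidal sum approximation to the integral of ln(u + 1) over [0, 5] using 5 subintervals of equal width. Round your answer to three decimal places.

Δu = (5 − 0)/5 = 1.
f(0) ≈ 0.000, f(1) ≈ 0.693, f(2) ≈ 1.099, f(3) ≈ 1.386, f(4) ≈ 1.609, f(5) ≈ 1.792.
T_5 = (Δu/2)·[f(u_0) + 2f(u_1) + ... + 2f(u_{4}) + f(u_5)].
Sum ≈ 5.683.

5.683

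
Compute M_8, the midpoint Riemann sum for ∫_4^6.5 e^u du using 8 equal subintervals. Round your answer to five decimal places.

Δu = (6.5 − 4)/8 = 0.3125.
Midpoints: 4.15625, 4.46875, 4.78125, 5.09375, 5.40625, 5.71875, 6.03125, 6.34375.
f(4.15625) ≈ 63.83170, f(4.46875) ≈ 87.24760, f(4.78125) ≈ 119.25332, f(5.09375) ≈ 162.99997, f(5.40625) ≈ 222.79454, f(5.71875) ≈ 304.52403, f(6.03125) ≈ 416.23500, f(6.34375) ≈ 568.92579.
Sum = Δu · [f(4.15625) + f(4.46875) + f(4.78125) + ...].
Sum ≈ 608.06623.

608.06623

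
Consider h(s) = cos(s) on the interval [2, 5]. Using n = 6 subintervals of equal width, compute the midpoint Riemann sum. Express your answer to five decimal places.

-1.88783

Δs = (5 − 2)/6 = 0.5.
Midpoints: 2.25, 2.75, 3.25, 3.75, 4.25, 4.75.
h(2.25) ≈ -0.62817, h(2.75) ≈ -0.92430, h(3.25) ≈ -0.99413, h(3.75) ≈ -0.82056, h(4.25) ≈ -0.44609, h(4.75) ≈ 0.03760.
Sum = Δs · [h(2.25) + h(2.75) + h(3.25) + ...].
Sum ≈ -1.88783.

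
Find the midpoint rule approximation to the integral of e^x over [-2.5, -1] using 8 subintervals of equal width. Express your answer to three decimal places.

Δx = (-1 − (-2.5))/8 = 0.1875.
Midpoints: -2.40625, -2.21875, -2.03125, -1.84375, -1.65625, -1.46875, -1.28125, -1.09375.
f(-2.40625) ≈ 0.090, f(-2.21875) ≈ 0.109, f(-2.03125) ≈ 0.131, f(-1.84375) ≈ 0.158, f(-1.65625) ≈ 0.191, f(-1.46875) ≈ 0.230, f(-1.28125) ≈ 0.278, f(-1.09375) ≈ 0.335.
Sum = Δx · [f(-2.40625) + f(-2.21875) + f(-2.03125) + ...].
Sum ≈ 0.285.

0.285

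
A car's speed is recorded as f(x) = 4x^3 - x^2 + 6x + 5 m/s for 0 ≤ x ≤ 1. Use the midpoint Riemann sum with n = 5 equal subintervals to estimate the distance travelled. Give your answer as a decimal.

Δx = (1 − 0)/5 = 0.2.
Midpoints: 0.1, 0.3, 0.5, 0.7, 0.9.
f(0.1) = 5.594, f(0.3) = 6.818, f(0.5) = 8.25, f(0.7) = 10.082, f(0.9) = 12.506.
Sum = Δx · [f(0.1) + f(0.3) + f(0.5) + f(0.7) + f(0.9)].
Sum = 8.65.

8.65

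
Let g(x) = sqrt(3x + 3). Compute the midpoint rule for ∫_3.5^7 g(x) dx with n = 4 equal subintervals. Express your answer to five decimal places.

15.10843

Δx = (7 − 3.5)/4 = 0.875.
Midpoints: 3.9375, 4.8125, 5.6875, 6.5625.
g(3.9375) ≈ 3.84870, g(4.8125) ≈ 4.17582, g(5.6875) ≈ 4.47912, g(6.5625) ≈ 4.76314.
Sum = Δx · [g(3.9375) + g(4.8125) + g(5.6875) + g(6.5625)].
Sum ≈ 15.10843.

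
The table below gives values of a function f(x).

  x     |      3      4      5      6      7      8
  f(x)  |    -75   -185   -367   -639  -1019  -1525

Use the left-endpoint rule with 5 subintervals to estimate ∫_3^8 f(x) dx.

Δx = 1.
Sum = 1·[(-75) + (-185) + (-367) + (-639) + (-1019)] = -2285.

-2285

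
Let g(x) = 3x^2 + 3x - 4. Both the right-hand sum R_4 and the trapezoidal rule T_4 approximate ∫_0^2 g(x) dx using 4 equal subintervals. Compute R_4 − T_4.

R_4 = 10.75.
T_4 = 6.25.
R_4 − T_4 = 4.5.

4.5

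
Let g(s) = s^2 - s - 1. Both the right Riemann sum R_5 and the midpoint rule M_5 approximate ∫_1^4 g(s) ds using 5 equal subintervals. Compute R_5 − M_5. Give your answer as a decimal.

3.87

R_5 = 14.28.
M_5 = 10.41.
R_5 − M_5 = 3.87.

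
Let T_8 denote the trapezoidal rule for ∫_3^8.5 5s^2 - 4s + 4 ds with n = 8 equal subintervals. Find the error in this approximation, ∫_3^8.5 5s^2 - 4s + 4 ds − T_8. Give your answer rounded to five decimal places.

-2.16634

Exact integral: ∫_3^8.5 f(s) ds ≈ 874.0416667.
T_8 ≈ 876.2080078.
Error ≈ 874.0416667 − 876.2080078 ≈ -2.16634.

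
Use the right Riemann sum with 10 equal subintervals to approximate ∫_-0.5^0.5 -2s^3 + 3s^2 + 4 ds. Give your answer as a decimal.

4.23

Δs = (0.5 − (-0.5))/10 = 0.1.
Right endpoints: -0.4, -0.3, -0.2, -0.1, 0, 0.1, 0.2, 0.3, 0.4, 0.5.
f(-0.4) = 4.608, f(-0.3) = 4.324, f(-0.2) = 4.136, f(-0.1) = 4.032, f(0) = 4, f(0.1) = 4.028, f(0.2) = 4.104, f(0.3) = 4.216, f(0.4) = 4.352, f(0.5) = 4.5.
Sum = Δs · [f(-0.4) + f(-0.3) + f(-0.2) + ...].
Sum = 4.23.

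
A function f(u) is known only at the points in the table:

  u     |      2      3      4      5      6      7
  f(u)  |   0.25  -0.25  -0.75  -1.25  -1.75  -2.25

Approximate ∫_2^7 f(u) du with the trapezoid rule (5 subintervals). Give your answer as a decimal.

-5

Δu = 1.
T_5 = (1/2)·[0.25 + 2·(-0.25) + 2·(-0.75) + 2·(-1.25) + 2·(-1.75) + (-2.25)] = -5.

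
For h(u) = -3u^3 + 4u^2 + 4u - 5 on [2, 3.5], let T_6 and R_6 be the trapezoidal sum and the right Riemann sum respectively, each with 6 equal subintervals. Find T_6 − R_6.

T_6 = -45.37109375.
R_6 = -53.57421875.
T_6 − R_6 = 8.203125.

8.203125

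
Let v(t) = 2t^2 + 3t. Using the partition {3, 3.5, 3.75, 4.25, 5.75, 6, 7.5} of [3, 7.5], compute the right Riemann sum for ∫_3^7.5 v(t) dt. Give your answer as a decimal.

401.84375

Subinterval widths: 0.5, 0.25, 0.5, 1.5, 0.25, 1.5.
Right endpoints: 3.5, 3.75, 4.25, 5.75, 6, 7.5.
v(3.5) = 35, v(3.75) = 39.375, v(4.25) = 48.875, v(5.75) = 83.375, v(6) = 90, v(7.5) = 135.
Sum = Σ Δt_i · v(t_i).
Sum = 401.84375.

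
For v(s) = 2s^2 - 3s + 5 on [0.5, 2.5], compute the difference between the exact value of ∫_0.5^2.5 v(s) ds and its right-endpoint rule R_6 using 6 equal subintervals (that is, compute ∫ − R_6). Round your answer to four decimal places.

-1.0741

Exact integral: ∫_0.5^2.5 v(s) ds ≈ 11.333333.
R_6 ≈ 12.407407.
Error ≈ 11.333333 − 12.407407 ≈ -1.0741.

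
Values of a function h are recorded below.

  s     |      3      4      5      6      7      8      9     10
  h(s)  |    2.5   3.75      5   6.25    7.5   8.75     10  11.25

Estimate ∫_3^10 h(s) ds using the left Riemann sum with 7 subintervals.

43.75

Δs = 1.
Sum = 1·[2.5 + 3.75 + 5 + 6.25 + 7.5 + 8.75 + 10] = 43.75.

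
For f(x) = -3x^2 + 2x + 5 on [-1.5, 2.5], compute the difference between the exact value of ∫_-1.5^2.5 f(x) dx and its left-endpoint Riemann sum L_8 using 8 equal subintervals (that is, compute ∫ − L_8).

Exact integral: ∫_-1.5^2.5 f(x) dx = 5.
L_8 = 5.5.
Error = 5 − 5.5 = -0.5.

-0.5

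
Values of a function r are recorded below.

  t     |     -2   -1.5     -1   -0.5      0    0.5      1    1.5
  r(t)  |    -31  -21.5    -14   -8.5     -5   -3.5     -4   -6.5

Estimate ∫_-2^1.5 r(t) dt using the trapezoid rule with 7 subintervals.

Δt = 0.5.
T_7 = (0.5/2)·[(-31) + 2·(-21.5) + 2·(-14) + 2·(-8.5) + 2·(-5) + 2·(-3.5) + 2·(-4) + (-6.5)] = -37.625.

-37.625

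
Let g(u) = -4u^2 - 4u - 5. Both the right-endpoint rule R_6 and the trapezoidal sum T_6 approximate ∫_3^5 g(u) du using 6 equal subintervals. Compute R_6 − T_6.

R_6 ≈ -184.8148148.
T_6 ≈ -172.8148148.
R_6 − T_6 = -12.

-12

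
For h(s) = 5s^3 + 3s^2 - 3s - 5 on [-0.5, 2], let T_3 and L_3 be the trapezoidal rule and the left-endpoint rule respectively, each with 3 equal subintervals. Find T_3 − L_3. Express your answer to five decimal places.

T_3 ≈ 14.0451389.
L_3 ≈ -4.4444444.
T_3 − L_3 ≈ 18.48958.

18.48958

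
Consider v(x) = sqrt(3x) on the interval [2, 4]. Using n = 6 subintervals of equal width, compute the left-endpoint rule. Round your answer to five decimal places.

5.80086

Δx = (4 − 2)/6 = 1/3.
Left endpoints: 2, 7/3, 8/3, 3, 10/3, 11/3.
v(2) ≈ 2.44949, v(7/3) ≈ 2.64575, v(8/3) ≈ 2.82843, v(3) ≈ 3.00000, v(10/3) ≈ 3.16228, v(11/3) ≈ 3.31662.
Sum = Δx · [v(2) + v(7/3) + v(8/3) + ...].
Sum ≈ 5.80086.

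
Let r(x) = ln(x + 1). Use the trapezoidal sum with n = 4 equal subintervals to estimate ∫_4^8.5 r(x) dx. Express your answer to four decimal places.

Δx = (8.5 − 4)/4 = 1.125.
r(4) ≈ 1.6094, r(5.125) ≈ 1.8124, r(6.25) ≈ 1.9810, r(7.375) ≈ 2.1253, r(8.5) ≈ 2.2513.
T_4 = (Δx/2)·[r(x_0) + 2r(x_1) + 2r(x_2) + 2r(x_3) + r(x_4)].
Sum ≈ 8.8301.

8.8301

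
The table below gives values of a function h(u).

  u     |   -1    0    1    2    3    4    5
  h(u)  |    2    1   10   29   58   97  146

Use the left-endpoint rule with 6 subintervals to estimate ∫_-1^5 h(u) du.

Δu = 1.
Sum = 1·[2 + 1 + 10 + 29 + 58 + 97] = 197.

197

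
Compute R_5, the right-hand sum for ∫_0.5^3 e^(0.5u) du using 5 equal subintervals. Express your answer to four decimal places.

Δu = (3 − 0.5)/5 = 0.5.
Right endpoints: 1, 1.5, 2, 2.5, 3.
f(1) ≈ 1.6487, f(1.5) ≈ 2.1170, f(2) ≈ 2.7183, f(2.5) ≈ 3.4903, f(3) ≈ 4.4817.
Sum = Δu · [f(1) + f(1.5) + f(2) + f(2.5) + f(3)].
Sum ≈ 7.2280.

7.2280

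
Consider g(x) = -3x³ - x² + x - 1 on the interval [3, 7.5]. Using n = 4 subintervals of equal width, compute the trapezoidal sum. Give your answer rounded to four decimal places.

Δx = (7.5 − 3)/4 = 1.125.
g(3) = -88, g(4.125) = -114923/512, g(5.25) = -457.421875, g(6.375) = -416009/512, g(7.5) = -1315.375.
T_4 = (Δx/2)·[g(x_0) + 2g(x_1) + 2g(x_2) + 2g(x_3) + g(x_4)].
Sum ≈ -2470.5967.

-2470.5967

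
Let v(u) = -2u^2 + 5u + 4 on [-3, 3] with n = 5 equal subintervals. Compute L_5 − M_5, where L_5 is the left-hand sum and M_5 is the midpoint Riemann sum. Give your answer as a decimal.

-22.32

L_5 = -32.88.
M_5 = -10.56.
L_5 − M_5 = -22.32.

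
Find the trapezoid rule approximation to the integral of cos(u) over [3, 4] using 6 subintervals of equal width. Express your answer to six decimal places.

-0.895843

Δu = (4 − 3)/6 = 1/6.
f(3) ≈ -0.989992, f(19/6) ≈ -0.999686, f(10/3) ≈ -0.981674, f(3.5) ≈ -0.936457, f(11/3) ≈ -0.865287, f(23/6) ≈ -0.770137, f(4) ≈ -0.653644.
T_6 = (Δu/2)·[f(u_0) + 2f(u_1) + ... + 2f(u_{5}) + f(u_6)].
Sum ≈ -0.895843.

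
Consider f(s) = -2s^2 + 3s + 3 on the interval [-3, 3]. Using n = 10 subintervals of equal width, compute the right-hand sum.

-13.32

Δs = (3 − (-3))/10 = 0.6.
Right endpoints: -2.4, -1.8, -1.2, -0.6, 0, 0.6, 1.2, 1.8, 2.4, 3.
f(-2.4) = -15.72, f(-1.8) = -8.88, f(-1.2) = -3.48, f(-0.6) = 0.48, f(0) = 3, f(0.6) = 4.08, f(1.2) = 3.72, f(1.8) = 1.92, f(2.4) = -1.32, f(3) = -6.
Sum = Δs · [f(-2.4) + f(-1.8) + f(-1.2) + ...].
Sum = -13.32.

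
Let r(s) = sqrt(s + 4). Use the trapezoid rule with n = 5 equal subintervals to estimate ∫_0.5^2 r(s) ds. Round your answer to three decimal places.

Δs = (2 − 0.5)/5 = 0.3.
r(0.5) ≈ 2.121, r(0.8) ≈ 2.191, r(1.1) ≈ 2.258, r(1.4) ≈ 2.324, r(1.7) ≈ 2.387, r(2) ≈ 2.449.
T_5 = (Δs/2)·[r(s_0) + 2r(s_1) + ... + 2r(s_{4}) + r(s_5)].
Sum ≈ 3.434.

3.434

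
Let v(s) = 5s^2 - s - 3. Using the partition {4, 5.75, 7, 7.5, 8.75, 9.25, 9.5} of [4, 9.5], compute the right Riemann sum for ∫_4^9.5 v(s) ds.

1484.40625

Subinterval widths: 1.75, 1.25, 0.5, 1.25, 0.5, 0.25.
Right endpoints: 5.75, 7, 7.5, 8.75, 9.25, 9.5.
v(5.75) = 156.5625, v(7) = 235, v(7.5) = 270.75, v(8.75) = 371.0625, v(9.25) = 415.5625, v(9.5) = 438.75.
Sum = Σ Δs_i · v(s_i).
Sum = 1484.40625.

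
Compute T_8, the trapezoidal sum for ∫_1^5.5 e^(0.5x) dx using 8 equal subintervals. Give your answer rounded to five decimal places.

28.17207

Δx = (5.5 − 1)/8 = 0.5625.
f(1) ≈ 1.64872, f(1.5625) ≈ 2.18420, f(2.125) ≈ 2.89360, f(2.6875) ≈ 3.83339, f(3.25) ≈ 5.07842, f(3.8125) ≈ 6.72781, f(4.375) ≈ 8.91290, f(4.9375) ≈ 11.80768, f(5.5) ≈ 15.64263.
T_8 = (Δx/2)·[f(x_0) + 2f(x_1) + ... + 2f(x_{7}) + f(x_8)].
Sum ≈ 28.17207.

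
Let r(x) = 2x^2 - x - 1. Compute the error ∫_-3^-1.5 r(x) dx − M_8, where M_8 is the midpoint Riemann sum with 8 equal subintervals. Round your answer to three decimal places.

0.009

Exact integral: ∫_-3^-1.5 r(x) dx = 17.625.
M_8 ≈ 17.61621.
Error ≈ 17.625 − 17.61621 ≈ 0.009.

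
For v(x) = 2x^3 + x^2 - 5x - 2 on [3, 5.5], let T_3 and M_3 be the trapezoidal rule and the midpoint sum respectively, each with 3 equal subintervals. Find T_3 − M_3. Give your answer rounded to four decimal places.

11.5017

T_3 ≈ 413.032407.
M_3 ≈ 401.530671.
T_3 − M_3 ≈ 11.5017.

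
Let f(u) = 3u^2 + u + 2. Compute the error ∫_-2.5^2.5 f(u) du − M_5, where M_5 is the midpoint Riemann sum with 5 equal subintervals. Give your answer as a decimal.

1.25

Exact integral: ∫_-2.5^2.5 f(u) du = 41.25.
M_5 = 40.
Error = 41.25 − 40 = 1.25.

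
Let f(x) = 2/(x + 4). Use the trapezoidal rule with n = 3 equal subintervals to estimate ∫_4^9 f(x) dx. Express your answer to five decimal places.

Δx = (9 − 4)/3 = 5/3.
f(4) = 0.25, f(17/3) = 6/29, f(22/3) = 3/17, f(9) = 2/13.
T_3 = (Δx/2)·[f(x_0) + 2f(x_1) + 2f(x_2) + f(x_3)].
Sum ≈ 0.97548.

0.97548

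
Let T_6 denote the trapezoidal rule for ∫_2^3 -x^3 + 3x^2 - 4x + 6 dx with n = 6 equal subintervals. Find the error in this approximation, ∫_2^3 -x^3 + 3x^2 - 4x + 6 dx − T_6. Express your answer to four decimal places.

Exact integral: ∫_2^3 f(x) dx = -1.25.
T_6 ≈ -1.270833.
Error ≈ -1.25 − (-1.270833) ≈ 0.0208.

0.0208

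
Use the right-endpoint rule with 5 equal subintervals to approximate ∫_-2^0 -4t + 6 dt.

18.4

Δt = (0 − (-2))/5 = 0.4.
Right endpoints: -1.6, -1.2, -0.8, -0.4, 0.
f(-1.6) = 12.4, f(-1.2) = 10.8, f(-0.8) = 9.2, f(-0.4) = 7.6, f(0) = 6.
Sum = Δt · [f(-1.6) + f(-1.2) + f(-0.8) + f(-0.4) + f(0)].
Sum = 18.4.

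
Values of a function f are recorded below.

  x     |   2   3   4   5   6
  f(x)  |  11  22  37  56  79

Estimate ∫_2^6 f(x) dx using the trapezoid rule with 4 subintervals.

Δx = 1.
T_4 = (1/2)·[11 + 2·22 + 2·37 + 2·56 + 79] = 160.

160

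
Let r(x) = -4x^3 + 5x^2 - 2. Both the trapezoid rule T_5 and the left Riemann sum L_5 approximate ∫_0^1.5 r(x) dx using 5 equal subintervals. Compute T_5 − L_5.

-0.3375

T_5 = -2.5275.
L_5 = -2.19.
T_5 − L_5 = -0.3375.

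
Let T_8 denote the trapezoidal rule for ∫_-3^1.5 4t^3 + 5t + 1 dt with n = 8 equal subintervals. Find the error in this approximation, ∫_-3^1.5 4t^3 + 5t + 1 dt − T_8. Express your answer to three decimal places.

Exact integral: ∫_-3^1.5 f(t) dt = -88.3125.
T_8 ≈ -90.44824.
Error ≈ -88.3125 − (-90.44824) ≈ 2.136.

2.136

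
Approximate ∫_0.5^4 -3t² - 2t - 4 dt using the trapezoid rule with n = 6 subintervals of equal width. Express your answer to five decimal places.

-94.22049

Δt = (4 − 0.5)/6 = 7/12.
f(0.5) = -5.75, f(13/12) = -9.6875, f(5/3) = -47/3, f(2.25) = -23.6875, f(17/6) = -33.75, f(41/12) = -2201/48, f(4) = -60.
T_6 = (Δt/2)·[f(t_0) + 2f(t_1) + ... + 2f(t_{5}) + f(t_6)].
Sum ≈ -94.22049.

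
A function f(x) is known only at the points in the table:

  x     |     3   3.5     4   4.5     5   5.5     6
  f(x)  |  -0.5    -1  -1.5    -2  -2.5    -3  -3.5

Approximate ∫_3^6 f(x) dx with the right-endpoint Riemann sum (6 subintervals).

-6.75

Δx = 0.5.
Sum = 0.5·[(-1) + (-1.5) + (-2) + (-2.5) + (-3) + (-3.5)] = -6.75.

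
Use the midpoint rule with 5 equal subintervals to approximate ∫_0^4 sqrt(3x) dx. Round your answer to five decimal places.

Δx = (4 − 0)/5 = 0.8.
Midpoints: 0.4, 1.2, 2, 2.8, 3.6.
f(0.4) ≈ 1.09545, f(1.2) ≈ 1.89737, f(2) ≈ 2.44949, f(2.8) ≈ 2.89828, f(3.6) ≈ 3.28634.
Sum = Δx · [f(0.4) + f(1.2) + f(2) + f(2.8) + f(3.6)].
Sum ≈ 9.30153.

9.30153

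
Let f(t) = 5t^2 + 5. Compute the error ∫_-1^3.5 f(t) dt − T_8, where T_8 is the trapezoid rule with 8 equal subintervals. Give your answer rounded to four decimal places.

-1.1865

Exact integral: ∫_-1^3.5 f(t) dt = 95.625.
T_8 ≈ 96.811523.
Error ≈ 95.625 − 96.811523 ≈ -1.1865.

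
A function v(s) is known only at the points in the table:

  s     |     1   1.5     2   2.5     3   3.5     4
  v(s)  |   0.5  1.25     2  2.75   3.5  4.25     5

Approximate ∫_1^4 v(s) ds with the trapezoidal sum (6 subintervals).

8.25

Δs = 0.5.
T_6 = (0.5/2)·[0.5 + 2·1.25 + 2·2 + 2·2.75 + 2·3.5 + 2·4.25 + 5] = 8.25.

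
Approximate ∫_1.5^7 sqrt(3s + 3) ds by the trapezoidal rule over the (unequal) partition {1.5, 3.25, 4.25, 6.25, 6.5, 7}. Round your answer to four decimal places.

Subinterval widths: 1.75, 1, 2, 0.25, 0.5.
f(1.5) ≈ 2.7386, f(3.25) ≈ 3.5707, f(4.25) ≈ 3.9686, f(6.25) ≈ 4.6637, f(6.5) ≈ 4.7434, f(7) ≈ 4.8990.
On each subinterval the trapezoid contributes (Δs_i/2)·[f(s_{i-1}) + f(s_i)].
Sum ≈ 21.5091.

21.5091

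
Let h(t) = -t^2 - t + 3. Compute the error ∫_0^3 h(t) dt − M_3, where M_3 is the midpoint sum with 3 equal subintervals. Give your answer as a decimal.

Exact integral: ∫_0^3 h(t) dt = -4.5.
M_3 = -4.25.
Error = -4.5 − (-4.25) = -0.25.

-0.25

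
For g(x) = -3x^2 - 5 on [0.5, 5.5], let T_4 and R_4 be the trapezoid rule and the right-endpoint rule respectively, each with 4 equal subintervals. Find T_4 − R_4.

56.25

T_4 = -195.15625.
R_4 = -251.40625.
T_4 − R_4 = 56.25.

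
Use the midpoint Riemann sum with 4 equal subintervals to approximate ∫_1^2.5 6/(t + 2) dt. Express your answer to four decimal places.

Δt = (2.5 − 1)/4 = 0.375.
Midpoints: 1.1875, 1.5625, 1.9375, 2.3125.
f(1.1875) = 32/17, f(1.5625) = 32/19, f(1.9375) = 32/21, f(2.3125) = 32/23.
Sum = Δt · [f(1.1875) + f(1.5625) + f(1.9375) + f(2.3125)].
Sum ≈ 2.4306.

2.4306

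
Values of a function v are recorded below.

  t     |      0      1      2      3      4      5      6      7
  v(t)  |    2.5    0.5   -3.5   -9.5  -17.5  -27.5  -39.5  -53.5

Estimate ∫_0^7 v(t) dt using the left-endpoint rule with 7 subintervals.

-94.5

Δt = 1.
Sum = 1·[2.5 + 0.5 + (-3.5) + (-9.5) + (-17.5) + (-27.5) + (-39.5)] = -94.5.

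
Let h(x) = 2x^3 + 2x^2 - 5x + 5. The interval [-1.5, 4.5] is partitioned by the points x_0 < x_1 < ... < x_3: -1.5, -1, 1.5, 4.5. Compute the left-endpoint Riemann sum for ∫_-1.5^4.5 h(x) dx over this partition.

56.375

Subinterval widths: 0.5, 2.5, 3.
Left endpoints: -1.5, -1, 1.5.
h(-1.5) = 10.25, h(-1) = 10, h(1.5) = 8.75.
Sum = Σ Δx_i · h(x_i).
Sum = 56.375.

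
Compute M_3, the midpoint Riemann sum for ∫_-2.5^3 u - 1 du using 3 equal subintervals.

-4.125

Δu = (3 − (-2.5))/3 = 11/6.
Midpoints: -19/12, 0.25, 25/12.
f(-19/12) = -31/12, f(0.25) = -0.75, f(25/12) = 13/12.
Sum = Δu · [f(-19/12) + f(0.25) + f(25/12)].
Sum = -4.125.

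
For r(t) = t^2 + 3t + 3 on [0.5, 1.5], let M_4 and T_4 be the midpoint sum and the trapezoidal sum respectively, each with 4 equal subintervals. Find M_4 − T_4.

M_4 = 7.078125.
T_4 = 7.09375.
M_4 − T_4 = -0.015625.

-0.015625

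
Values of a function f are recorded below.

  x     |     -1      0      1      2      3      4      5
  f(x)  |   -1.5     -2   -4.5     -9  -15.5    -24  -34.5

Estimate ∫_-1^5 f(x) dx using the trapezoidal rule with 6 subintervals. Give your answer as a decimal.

Δx = 1.
T_6 = (1/2)·[(-1.5) + 2·(-2) + 2·(-4.5) + 2·(-9) + 2·(-15.5) + 2·(-24) + (-34.5)] = -73.

-73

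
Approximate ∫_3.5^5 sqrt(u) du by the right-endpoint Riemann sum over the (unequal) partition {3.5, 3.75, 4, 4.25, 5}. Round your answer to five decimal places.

3.17656

Subinterval widths: 0.25, 0.25, 0.25, 0.75.
Right endpoints: 3.75, 4, 4.25, 5.
f(3.75) ≈ 1.93649, f(4) ≈ 2.00000, f(4.25) ≈ 2.06155, f(5) ≈ 2.23607.
Sum = Σ Δu_i · f(u_i).
Sum ≈ 3.17656.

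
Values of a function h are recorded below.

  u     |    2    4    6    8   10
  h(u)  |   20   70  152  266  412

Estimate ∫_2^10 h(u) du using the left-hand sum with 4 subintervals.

1016

Δu = 2.
Sum = 2·[20 + 70 + 152 + 266] = 1016.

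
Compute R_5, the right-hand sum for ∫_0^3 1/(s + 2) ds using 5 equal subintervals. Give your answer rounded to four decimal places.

0.8325

Δs = (3 − 0)/5 = 0.6.
Right endpoints: 0.6, 1.2, 1.8, 2.4, 3.
f(0.6) = 5/13, f(1.2) = 0.3125, f(1.8) = 5/19, f(2.4) = 5/22, f(3) = 0.2.
Sum = Δs · [f(0.6) + f(1.2) + f(1.8) + f(2.4) + f(3)].
Sum ≈ 0.8325.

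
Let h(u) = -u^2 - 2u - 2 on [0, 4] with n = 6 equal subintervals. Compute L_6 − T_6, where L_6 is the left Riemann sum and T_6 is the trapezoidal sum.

L_6 ≈ -37.6296296.
T_6 ≈ -45.6296296.
L_6 − T_6 = 8.

8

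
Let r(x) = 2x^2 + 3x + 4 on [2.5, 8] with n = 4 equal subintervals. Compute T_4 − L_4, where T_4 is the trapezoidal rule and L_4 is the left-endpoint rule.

90.75

T_4 = 443.0078125.
L_4 = 352.2578125.
T_4 − L_4 = 90.75.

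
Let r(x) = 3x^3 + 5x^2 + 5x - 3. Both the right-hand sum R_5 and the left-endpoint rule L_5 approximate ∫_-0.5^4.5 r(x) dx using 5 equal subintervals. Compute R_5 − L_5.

398.75

R_5 = 713.125.
L_5 = 314.375.
R_5 − L_5 = 398.75.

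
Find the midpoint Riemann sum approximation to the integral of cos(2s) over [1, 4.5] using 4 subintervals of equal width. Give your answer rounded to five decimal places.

Δs = (4.5 − 1)/4 = 0.875.
Midpoints: 1.4375, 2.3125, 3.1875, 4.0625.
f(1.4375) ≈ -0.96467, f(2.3125) ≈ -0.08728, f(3.1875) ≈ 0.99579, f(4.0625) ≈ -0.26771.
Sum = Δs · [f(1.4375) + f(2.3125) + f(3.1875) + f(4.0625)].
Sum ≈ -0.28339.

-0.28339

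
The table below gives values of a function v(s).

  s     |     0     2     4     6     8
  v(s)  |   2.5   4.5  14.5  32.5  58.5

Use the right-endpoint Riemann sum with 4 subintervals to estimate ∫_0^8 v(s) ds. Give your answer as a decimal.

220

Δs = 2.
Sum = 2·[4.5 + 14.5 + 32.5 + 58.5] = 220.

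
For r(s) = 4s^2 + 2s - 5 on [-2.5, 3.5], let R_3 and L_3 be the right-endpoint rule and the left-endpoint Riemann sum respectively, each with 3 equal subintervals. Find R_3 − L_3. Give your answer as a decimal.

72

R_3 = 106.
L_3 = 34.
R_3 − L_3 = 72.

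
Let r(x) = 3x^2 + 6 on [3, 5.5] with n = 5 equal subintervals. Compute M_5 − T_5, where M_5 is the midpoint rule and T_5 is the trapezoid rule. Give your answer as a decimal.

M_5 = 154.21875.
T_5 = 154.6875.
M_5 − T_5 = -0.46875.

-0.46875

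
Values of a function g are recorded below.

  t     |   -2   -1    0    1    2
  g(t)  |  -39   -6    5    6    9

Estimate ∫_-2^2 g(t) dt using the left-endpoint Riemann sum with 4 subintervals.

Δt = 1.
Sum = 1·[(-39) + (-6) + 5 + 6] = -34.

-34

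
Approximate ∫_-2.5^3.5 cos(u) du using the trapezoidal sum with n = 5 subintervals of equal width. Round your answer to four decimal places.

0.2172

Δu = (3.5 − (-2.5))/5 = 1.2.
f(-2.5) ≈ -0.8011, f(-1.3) ≈ 0.2675, f(-0.1) ≈ 0.9950, f(1.1) ≈ 0.4536, f(2.3) ≈ -0.6663, f(3.5) ≈ -0.9365.
T_5 = (Δu/2)·[f(u_0) + 2f(u_1) + ... + 2f(u_{4}) + f(u_5)].
Sum ≈ 0.2172.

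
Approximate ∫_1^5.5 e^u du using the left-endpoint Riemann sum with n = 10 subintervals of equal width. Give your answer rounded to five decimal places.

191.59917

Δu = (5.5 − 1)/10 = 0.45.
Left endpoints: 1, 1.45, 1.9, 2.35, 2.8, 3.25, 3.7, 4.15, 4.6, 5.05.
f(1) ≈ 2.71828, f(1.45) ≈ 4.26311, f(1.9) ≈ 6.68589, f(2.35) ≈ 10.48557, f(2.8) ≈ 16.44465, f(3.25) ≈ 25.79034, f(3.7) ≈ 40.44730, f(4.15) ≈ 63.43400, f(4.6) ≈ 99.48432, f(5.05) ≈ 156.02246.
Sum = Δu · [f(1) + f(1.45) + f(1.9) + ...].
Sum ≈ 191.59917.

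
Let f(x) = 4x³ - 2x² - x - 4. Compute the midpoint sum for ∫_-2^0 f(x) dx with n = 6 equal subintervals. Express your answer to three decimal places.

-27.074

Δx = (0 − (-2))/6 = 1/3.
Midpoints: -11/6, -1.5, -7/6, -5/6, -0.5, -1/6.
f(-11/6) = -1811/54, f(-1.5) = -20.5, f(-7/6) = -643/54, f(-5/6) = -371/54, f(-0.5) = -4.5, f(-1/6) = -211/54.
Sum = Δx · [f(-11/6) + f(-1.5) + f(-7/6) + ...].
Sum ≈ -27.074.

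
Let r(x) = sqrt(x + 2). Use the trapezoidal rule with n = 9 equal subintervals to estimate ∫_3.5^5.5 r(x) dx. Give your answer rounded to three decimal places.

5.094

Δx = (5.5 − 3.5)/9 = 2/9.
r(3.5) ≈ 2.345, r(67/18) ≈ 2.392, r(71/18) ≈ 2.438, r(25/6) ≈ 2.483, r(79/18) ≈ 2.528, r(83/18) ≈ 2.571, r(29/6) ≈ 2.614, r(91/18) ≈ 2.656, r(95/18) ≈ 2.698, r(5.5) ≈ 2.739.
T_9 = (Δx/2)·[r(x_0) + 2r(x_1) + ... + 2r(x_{8}) + r(x_9)].
Sum ≈ 5.094.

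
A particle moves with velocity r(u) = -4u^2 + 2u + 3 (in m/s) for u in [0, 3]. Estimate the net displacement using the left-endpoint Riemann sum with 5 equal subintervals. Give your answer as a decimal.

Δu = (3 − 0)/5 = 0.6.
Left endpoints: 0, 0.6, 1.2, 1.8, 2.4.
r(0) = 3, r(0.6) = 2.76, r(1.2) = -0.36, r(1.8) = -6.36, r(2.4) = -15.24.
Sum = Δu · [r(0) + r(0.6) + r(1.2) + r(1.8) + r(2.4)].
Sum = -9.72.

-9.72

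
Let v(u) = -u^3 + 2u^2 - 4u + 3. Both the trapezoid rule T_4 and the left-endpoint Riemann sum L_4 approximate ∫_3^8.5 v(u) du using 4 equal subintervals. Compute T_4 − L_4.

-331.8046875

T_4 ≈ -1029.77832031.
L_4 ≈ -697.97363281.
T_4 − L_4 = -331.8046875.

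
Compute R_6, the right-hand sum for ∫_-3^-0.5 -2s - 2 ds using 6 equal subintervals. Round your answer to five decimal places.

2.70833

Δs = (-0.5 − (-3))/6 = 5/12.
Right endpoints: -31/12, -13/6, -1.75, -4/3, -11/12, -0.5.
f(-31/12) = 19/6, f(-13/6) = 7/3, f(-1.75) = 1.5, f(-4/3) = 2/3, f(-11/12) = -1/6, f(-0.5) = -1.
Sum = Δs · [f(-31/12) + f(-13/6) + f(-1.75) + ...].
Sum ≈ 2.70833.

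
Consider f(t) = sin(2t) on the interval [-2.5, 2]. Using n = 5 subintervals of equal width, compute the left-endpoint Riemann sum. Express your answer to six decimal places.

1.106787

Δt = (2 − (-2.5))/5 = 0.9.
Left endpoints: -2.5, -1.6, -0.7, 0.2, 1.1.
f(-2.5) ≈ 0.958924, f(-1.6) ≈ 0.058374, f(-0.7) ≈ -0.985450, f(0.2) ≈ 0.389418, f(1.1) ≈ 0.808496.
Sum = Δt · [f(-2.5) + f(-1.6) + f(-0.7) + f(0.2) + f(1.1)].
Sum ≈ 1.106787.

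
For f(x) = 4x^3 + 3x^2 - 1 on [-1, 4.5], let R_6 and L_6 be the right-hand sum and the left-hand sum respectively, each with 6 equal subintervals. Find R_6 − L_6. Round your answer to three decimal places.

R_6 ≈ 709.53819.
L_6 ≈ 318.80903.
R_6 − L_6 ≈ 390.729.

390.729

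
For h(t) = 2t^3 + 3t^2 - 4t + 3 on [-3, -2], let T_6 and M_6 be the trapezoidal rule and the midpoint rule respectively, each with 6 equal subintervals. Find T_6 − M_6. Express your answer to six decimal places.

-0.083333

T_6 ≈ -0.55555556.
M_6 ≈ -0.47222222.
T_6 − M_6 ≈ -0.083333.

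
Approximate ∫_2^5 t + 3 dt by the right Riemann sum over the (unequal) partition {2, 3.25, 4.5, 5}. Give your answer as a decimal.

21.1875

Subinterval widths: 1.25, 1.25, 0.5.
Right endpoints: 3.25, 4.5, 5.
f(3.25) = 6.25, f(4.5) = 7.5, f(5) = 8.
Sum = Σ Δt_i · f(t_i).
Sum = 21.1875.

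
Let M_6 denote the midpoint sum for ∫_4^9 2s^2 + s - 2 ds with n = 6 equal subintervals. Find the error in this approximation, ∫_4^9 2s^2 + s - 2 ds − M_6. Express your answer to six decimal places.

0.578704

Exact integral: ∫_4^9 f(s) ds ≈ 465.83333333.
M_6 ≈ 465.25462963.
Error ≈ 465.83333333 − 465.25462963 ≈ 0.578704.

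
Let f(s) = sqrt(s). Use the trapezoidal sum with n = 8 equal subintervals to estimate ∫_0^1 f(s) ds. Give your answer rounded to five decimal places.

0.65813

Δs = (1 − 0)/8 = 0.125.
f(0) ≈ 0.00000, f(0.125) ≈ 0.35355, f(0.25) ≈ 0.50000, f(0.375) ≈ 0.61237, f(0.5) ≈ 0.70711, f(0.625) ≈ 0.79057, f(0.75) ≈ 0.86603, f(0.875) ≈ 0.93541, f(1) ≈ 1.00000.
T_8 = (Δs/2)·[f(s_0) + 2f(s_1) + ... + 2f(s_{7}) + f(s_8)].
Sum ≈ 0.65813.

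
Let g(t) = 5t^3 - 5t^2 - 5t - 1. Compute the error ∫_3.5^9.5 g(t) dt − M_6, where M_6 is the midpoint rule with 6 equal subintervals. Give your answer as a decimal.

Exact integral: ∫_3.5^9.5 g(t) dt = 8435.25.
M_6 = 8389.
Error = 8435.25 − 8389 = 46.25.

46.25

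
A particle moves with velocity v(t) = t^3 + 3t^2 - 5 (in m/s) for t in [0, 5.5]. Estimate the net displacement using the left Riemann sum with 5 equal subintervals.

Δt = (5.5 − 0)/5 = 1.1.
Left endpoints: 0, 1.1, 2.2, 3.3, 4.4.
v(0) = -5, v(1.1) = -0.039, v(2.2) = 20.168, v(3.3) = 63.607, v(4.4) = 138.264.
Sum = Δt · [v(0) + v(1.1) + v(2.2) + v(3.3) + v(4.4)].
Sum = 238.7.

238.7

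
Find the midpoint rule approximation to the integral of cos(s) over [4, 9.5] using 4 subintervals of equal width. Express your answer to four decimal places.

Δs = (9.5 − 4)/4 = 1.375.
Midpoints: 4.6875, 6.0625, 7.4375, 8.8125.
f(4.6875) ≈ -0.0249, f(6.0625) ≈ 0.9757, f(7.4375) ≈ 0.4045, f(8.8125) ≈ -0.8183.
Sum = Δs · [f(4.6875) + f(6.0625) + f(7.4375) + f(8.8125)].
Sum ≈ 0.7385.

0.7385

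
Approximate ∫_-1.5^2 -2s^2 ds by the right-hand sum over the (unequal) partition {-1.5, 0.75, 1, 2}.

-11.03125

Subinterval widths: 2.25, 0.25, 1.
Right endpoints: 0.75, 1, 2.
f(0.75) = -1.125, f(1) = -2, f(2) = -8.
Sum = Σ Δs_i · f(s_i).
Sum = -11.03125.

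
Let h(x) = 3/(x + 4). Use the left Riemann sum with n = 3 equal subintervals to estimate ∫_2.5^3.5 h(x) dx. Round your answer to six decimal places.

Δx = (3.5 − 2.5)/3 = 1/3.
Left endpoints: 2.5, 17/6, 19/6.
h(2.5) = 6/13, h(17/6) = 18/41, h(19/6) = 18/43.
Sum = Δx · [h(2.5) + h(17/6) + h(19/6)].
Sum ≈ 0.439723.

0.439723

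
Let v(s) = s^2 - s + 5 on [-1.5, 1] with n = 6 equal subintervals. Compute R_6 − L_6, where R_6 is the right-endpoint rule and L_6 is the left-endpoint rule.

R_6 ≈ 13.8744213.
L_6 ≈ 15.4369213.
R_6 − L_6 = -1.5625.

-1.5625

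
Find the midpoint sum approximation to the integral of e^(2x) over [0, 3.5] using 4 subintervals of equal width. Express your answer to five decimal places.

483.68950

Δx = (3.5 − 0)/4 = 0.875.
Midpoints: 0.4375, 1.3125, 2.1875, 3.0625.
f(0.4375) ≈ 2.39888, f(1.3125) ≈ 13.80457, f(2.1875) ≈ 79.43984, f(3.0625) ≈ 457.14471.
Sum = Δx · [f(0.4375) + f(1.3125) + f(2.1875) + f(3.0625)].
Sum ≈ 483.68950.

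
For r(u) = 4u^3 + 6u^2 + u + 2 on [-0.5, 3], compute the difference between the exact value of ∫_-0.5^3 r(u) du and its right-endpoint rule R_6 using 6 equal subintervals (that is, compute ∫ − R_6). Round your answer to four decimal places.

Exact integral: ∫_-0.5^3 r(u) du = 146.5625.
R_6 ≈ 198.710069.
Error ≈ 146.5625 − 198.710069 ≈ -52.1476.

-52.1476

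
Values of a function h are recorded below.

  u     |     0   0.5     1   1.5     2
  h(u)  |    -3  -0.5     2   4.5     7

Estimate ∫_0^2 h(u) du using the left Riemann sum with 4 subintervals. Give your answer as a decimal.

Δu = 0.5.
Sum = 0.5·[(-3) + (-0.5) + 2 + 4.5] = 1.5.

1.5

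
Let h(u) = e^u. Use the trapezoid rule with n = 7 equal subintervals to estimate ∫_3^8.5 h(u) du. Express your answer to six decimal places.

Δu = (8.5 − 3)/7 = 11/14.
h(3) ≈ 20.085537, h(53/14) ≈ 44.067136, h(32/7) ≈ 96.682128, h(75/14) ≈ 212.118028, h(43/7) ≈ 465.381334, h(97/14) ≈ 1021.034317, h(54/7) ≈ 2240.122239, h(8.5) ≈ 4914.768840.
T_7 = (Δu/2)·[h(u_0) + 2h(u_1) + ... + 2h(u_{6}) + h(u_7)].
Sum ≈ 5143.939720.

5143.939720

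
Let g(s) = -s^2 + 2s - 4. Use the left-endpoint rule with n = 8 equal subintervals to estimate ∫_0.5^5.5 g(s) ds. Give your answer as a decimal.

Δs = (5.5 − 0.5)/8 = 0.625.
Left endpoints: 0.5, 1.125, 1.75, 2.375, 3, 3.625, 4.25, 4.875.
g(0.5) = -3.25, g(1.125) = -3.015625, g(1.75) = -3.5625, g(2.375) = -4.890625, g(3) = -7, g(3.625) = -9.890625, g(4.25) = -13.5625, g(4.875) = -18.015625.
Sum = Δs · [g(0.5) + g(1.125) + g(1.75) + ...].
Sum = -39.4921875.

-39.4921875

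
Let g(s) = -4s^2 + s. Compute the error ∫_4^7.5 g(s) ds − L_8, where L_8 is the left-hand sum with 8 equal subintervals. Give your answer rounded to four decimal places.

Exact integral: ∫_4^7.5 g(s) ds ≈ -457.041667.
L_8 = -423.03515625.
Error ≈ -457.041667 − (-423.03515625) ≈ -34.0065.

-34.0065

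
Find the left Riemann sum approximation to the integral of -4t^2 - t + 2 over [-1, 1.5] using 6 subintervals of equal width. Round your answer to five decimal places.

Δt = (1.5 − (-1))/6 = 5/12.
Left endpoints: -1, -7/12, -1/6, 0.25, 2/3, 13/12.
f(-1) = -1, f(-7/12) = 11/9, f(-1/6) = 37/18, f(0.25) = 1.5, f(2/3) = -4/9, f(13/12) = -34/9.
Sum = Δt · [f(-1) + f(-7/12) + f(-1/6) + ...].
Sum ≈ -0.18519.

-0.18519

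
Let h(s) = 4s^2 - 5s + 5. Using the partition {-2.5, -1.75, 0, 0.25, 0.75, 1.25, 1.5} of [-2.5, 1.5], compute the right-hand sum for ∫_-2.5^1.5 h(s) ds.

35.125

Subinterval widths: 0.75, 1.75, 0.25, 0.5, 0.5, 0.25.
Right endpoints: -1.75, 0, 0.25, 0.75, 1.25, 1.5.
h(-1.75) = 26, h(0) = 5, h(0.25) = 4, h(0.75) = 3.5, h(1.25) = 5, h(1.5) = 6.5.
Sum = Σ Δs_i · h(s_i).
Sum = 35.125.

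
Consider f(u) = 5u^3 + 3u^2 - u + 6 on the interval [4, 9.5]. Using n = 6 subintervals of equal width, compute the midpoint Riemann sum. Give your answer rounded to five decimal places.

10610.42860

Δu = (9.5 − 4)/6 = 11/12.
Midpoints: 107/24, 5.375, 151/24, 173/24, 8.125, 217/24.
f(107/24) = 6970855/13824, f(5.375) = 442231/512, f(151/24) = 18852395/13824, f(173/24) = 28026769/13824, f(8.125) = 1473437/512, f(217/24) = 54439925/13824.
Sum = Δu · [f(107/24) + f(5.375) + f(151/24) + ...].
Sum ≈ 10610.42860.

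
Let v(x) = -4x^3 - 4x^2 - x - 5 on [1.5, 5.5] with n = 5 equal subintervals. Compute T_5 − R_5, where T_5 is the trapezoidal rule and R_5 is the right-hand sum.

T_5 = -1180.96.
R_5 = -1488.16.
T_5 − R_5 = 307.2.

307.2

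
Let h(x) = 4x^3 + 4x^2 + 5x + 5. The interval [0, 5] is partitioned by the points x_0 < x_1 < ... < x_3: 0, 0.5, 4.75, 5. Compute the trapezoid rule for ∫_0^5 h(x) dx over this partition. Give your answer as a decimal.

Subinterval widths: 0.5, 4.25, 0.25.
h(0) = 5, h(0.5) = 9, h(4.75) = 547.6875, h(5) = 630.
On each subinterval the trapezoid contributes (Δx_i/2)·[h(x_{i-1}) + h(x_i)].
Sum = 1333.671875.

1333.671875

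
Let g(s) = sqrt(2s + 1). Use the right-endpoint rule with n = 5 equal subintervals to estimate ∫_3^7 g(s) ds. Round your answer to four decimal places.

13.6760

Δs = (7 − 3)/5 = 0.8.
Right endpoints: 3.8, 4.6, 5.4, 6.2, 7.
g(3.8) ≈ 2.9326, g(4.6) ≈ 3.1937, g(5.4) ≈ 3.4351, g(6.2) ≈ 3.6606, g(7) ≈ 3.8730.
Sum = Δs · [g(3.8) + g(4.6) + g(5.4) + g(6.2) + g(7)].
Sum ≈ 13.6760.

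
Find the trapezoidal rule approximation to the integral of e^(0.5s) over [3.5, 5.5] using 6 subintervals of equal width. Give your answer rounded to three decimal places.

Δs = (5.5 − 3.5)/6 = 1/3.
f(3.5) ≈ 5.755, f(23/6) ≈ 6.798, f(25/6) ≈ 8.031, f(4.5) ≈ 9.488, f(29/6) ≈ 11.208, f(31/6) ≈ 13.241, f(5.5) ≈ 15.643.
T_6 = (Δs/2)·[f(s_0) + 2f(s_1) + ... + 2f(s_{5}) + f(s_6)].
Sum ≈ 19.822.

19.822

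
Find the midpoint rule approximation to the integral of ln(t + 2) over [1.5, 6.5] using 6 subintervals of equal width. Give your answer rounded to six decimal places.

Δt = (6.5 − 1.5)/6 = 5/6.
Midpoints: 23/12, 2.75, 43/12, 53/12, 5.25, 73/12.
f(23/12) ≈ 1.365241, f(2.75) ≈ 1.558145, f(43/12) ≈ 1.719786, f(53/12) ≈ 1.858899, f(5.25) ≈ 1.981001, f(73/12) ≈ 2.089804.
Sum = Δt · [f(23/12) + f(2.75) + f(43/12) + ...].
Sum ≈ 8.810730.

8.810730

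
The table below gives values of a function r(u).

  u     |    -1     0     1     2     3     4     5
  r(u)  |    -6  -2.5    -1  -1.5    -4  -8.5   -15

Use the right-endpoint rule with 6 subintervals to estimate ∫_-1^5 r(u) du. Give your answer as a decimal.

Δu = 1.
Sum = 1·[(-2.5) + (-1) + (-1.5) + (-4) + (-8.5) + (-15)] = -32.5.

-32.5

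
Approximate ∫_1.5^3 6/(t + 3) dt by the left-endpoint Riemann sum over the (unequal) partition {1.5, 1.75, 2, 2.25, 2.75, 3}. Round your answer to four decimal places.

Subinterval widths: 0.25, 0.25, 0.25, 0.5, 0.25.
Left endpoints: 1.5, 1.75, 2, 2.25, 2.75.
f(1.5) = 4/3, f(1.75) = 24/19, f(2) = 1.2, f(2.25) = 8/7, f(2.75) = 24/23.
Sum = Σ Δt_i · f(t_i).
Sum ≈ 1.7814.

1.7814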